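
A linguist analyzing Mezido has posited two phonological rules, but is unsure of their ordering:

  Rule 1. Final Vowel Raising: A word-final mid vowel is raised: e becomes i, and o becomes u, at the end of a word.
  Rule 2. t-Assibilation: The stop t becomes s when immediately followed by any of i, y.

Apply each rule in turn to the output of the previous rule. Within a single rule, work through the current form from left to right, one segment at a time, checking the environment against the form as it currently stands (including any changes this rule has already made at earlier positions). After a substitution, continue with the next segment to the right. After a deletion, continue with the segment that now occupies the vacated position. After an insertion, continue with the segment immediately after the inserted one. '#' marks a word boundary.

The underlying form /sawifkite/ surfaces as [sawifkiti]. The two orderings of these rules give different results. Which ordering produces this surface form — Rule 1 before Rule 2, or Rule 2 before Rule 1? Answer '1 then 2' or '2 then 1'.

Order 1 then 2:
  1 Final Vowel Raising: [sawifkite] → [sawifkiti]
  2 t-Assibilation: [sawifkiti] → [sawifkisi]
  result: [sawifkisi]
Order 2 then 1:
  2 t-Assibilation: no change — [sawifkite]
  1 Final Vowel Raising: [sawifkite] → [sawifkiti]
  result: [sawifkiti]

2 then 1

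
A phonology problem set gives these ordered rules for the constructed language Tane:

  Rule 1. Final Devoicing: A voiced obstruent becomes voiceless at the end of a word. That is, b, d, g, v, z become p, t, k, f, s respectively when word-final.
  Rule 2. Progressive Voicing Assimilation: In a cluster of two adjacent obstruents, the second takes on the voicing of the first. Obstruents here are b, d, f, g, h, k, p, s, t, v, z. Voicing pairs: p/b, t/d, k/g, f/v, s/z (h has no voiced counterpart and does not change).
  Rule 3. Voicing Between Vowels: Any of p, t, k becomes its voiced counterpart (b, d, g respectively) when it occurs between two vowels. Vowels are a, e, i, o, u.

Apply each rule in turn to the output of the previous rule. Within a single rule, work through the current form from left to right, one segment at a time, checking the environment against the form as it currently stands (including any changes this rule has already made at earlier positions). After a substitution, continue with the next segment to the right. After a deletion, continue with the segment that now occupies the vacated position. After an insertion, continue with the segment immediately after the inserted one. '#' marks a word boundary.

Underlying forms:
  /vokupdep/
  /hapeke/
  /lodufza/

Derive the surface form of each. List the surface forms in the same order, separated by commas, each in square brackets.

/vokupdep/:
  Rule 1 Final Devoicing: no change — [vokupdep]
  Rule 2 Progressive Voicing Assimilation: [vokupdep] → [vokuptep]
  Rule 3 Voicing Between Vowels: [vokuptep] → [voguptep]
/hapeke/:
  Rule 1 Final Devoicing: no change — [hapeke]
  Rule 2 Progressive Voicing Assimilation: no change — [hapeke]
  Rule 3 Voicing Between Vowels: [hapeke] → [habege]
/lodufza/:
  Rule 1 Final Devoicing: no change — [lodufza]
  Rule 2 Progressive Voicing Assimilation: [lodufza] → [lodufsa]
  Rule 3 Voicing Between Vowels: no change — [lodufsa]

[voguptep], [habege], [lodufsa]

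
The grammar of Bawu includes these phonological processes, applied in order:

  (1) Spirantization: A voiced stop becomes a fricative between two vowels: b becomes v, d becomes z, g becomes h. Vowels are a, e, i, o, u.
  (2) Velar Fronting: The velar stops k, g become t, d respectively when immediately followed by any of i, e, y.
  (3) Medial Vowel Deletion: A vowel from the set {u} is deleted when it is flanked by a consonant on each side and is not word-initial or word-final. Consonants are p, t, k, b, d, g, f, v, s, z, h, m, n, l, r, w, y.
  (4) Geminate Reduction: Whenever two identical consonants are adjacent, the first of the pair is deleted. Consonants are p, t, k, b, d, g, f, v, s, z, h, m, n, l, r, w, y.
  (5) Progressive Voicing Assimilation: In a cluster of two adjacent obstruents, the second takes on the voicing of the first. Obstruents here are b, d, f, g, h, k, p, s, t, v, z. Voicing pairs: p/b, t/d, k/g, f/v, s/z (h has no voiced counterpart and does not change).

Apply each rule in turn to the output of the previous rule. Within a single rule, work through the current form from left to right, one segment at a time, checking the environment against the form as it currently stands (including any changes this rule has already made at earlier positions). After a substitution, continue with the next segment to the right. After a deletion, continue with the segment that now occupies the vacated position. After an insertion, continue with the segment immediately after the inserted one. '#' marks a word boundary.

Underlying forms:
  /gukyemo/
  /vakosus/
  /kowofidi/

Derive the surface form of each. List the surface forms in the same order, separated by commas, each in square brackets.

[gdyemo], [vakos], [kowofizi]

/gukyemo/:
  (1) Spirantization: no change — [gukyemo]
  (2) Velar Fronting: [gukyemo] → [gutyemo]
  (3) Medial Vowel Deletion: [gutyemo] → [gtyemo]
  (4) Geminate Reduction: no change — [gtyemo]
  (5) Progressive Voicing Assimilation: [gtyemo] → [gdyemo]
/vakosus/:
  (1) Spirantization: no change — [vakosus]
  (2) Velar Fronting: no change — [vakosus]
  (3) Medial Vowel Deletion: [vakosus] → [vakoss]
  (4) Geminate Reduction: [vakoss] → [vakos]
  (5) Progressive Voicing Assimilation: no change — [vakos]
/kowofidi/:
  (1) Spirantization: [kowofidi] → [kowofizi]
  (2) Velar Fronting: no change — [kowofizi]
  (3) Medial Vowel Deletion: no change — [kowofizi]
  (4) Geminate Reduction: no change — [kowofizi]
  (5) Progressive Voicing Assimilation: no change — [kowofizi]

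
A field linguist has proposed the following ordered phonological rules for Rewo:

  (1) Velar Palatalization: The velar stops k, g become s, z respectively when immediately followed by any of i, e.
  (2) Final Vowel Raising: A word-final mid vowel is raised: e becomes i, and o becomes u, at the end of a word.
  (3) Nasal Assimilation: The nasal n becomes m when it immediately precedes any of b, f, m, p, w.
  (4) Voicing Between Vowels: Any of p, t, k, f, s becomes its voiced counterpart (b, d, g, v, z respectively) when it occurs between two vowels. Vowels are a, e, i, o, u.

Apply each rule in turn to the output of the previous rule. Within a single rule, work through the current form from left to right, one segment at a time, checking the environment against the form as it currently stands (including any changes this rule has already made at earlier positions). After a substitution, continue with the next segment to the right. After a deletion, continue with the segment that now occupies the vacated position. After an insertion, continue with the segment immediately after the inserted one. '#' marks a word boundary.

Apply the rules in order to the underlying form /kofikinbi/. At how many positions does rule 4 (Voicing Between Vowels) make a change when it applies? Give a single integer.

2

(1) Velar Palatalization: [kofikinbi] → [kofisinbi]
(2) Final Vowel Raising: no change — [kofisinbi]
(3) Nasal Assimilation: [kofisinbi] → [kofisimbi]
(4) Voicing Between Vowels: [kofisimbi] → [kovizimbi]
Rule 4 changed 2 position(s).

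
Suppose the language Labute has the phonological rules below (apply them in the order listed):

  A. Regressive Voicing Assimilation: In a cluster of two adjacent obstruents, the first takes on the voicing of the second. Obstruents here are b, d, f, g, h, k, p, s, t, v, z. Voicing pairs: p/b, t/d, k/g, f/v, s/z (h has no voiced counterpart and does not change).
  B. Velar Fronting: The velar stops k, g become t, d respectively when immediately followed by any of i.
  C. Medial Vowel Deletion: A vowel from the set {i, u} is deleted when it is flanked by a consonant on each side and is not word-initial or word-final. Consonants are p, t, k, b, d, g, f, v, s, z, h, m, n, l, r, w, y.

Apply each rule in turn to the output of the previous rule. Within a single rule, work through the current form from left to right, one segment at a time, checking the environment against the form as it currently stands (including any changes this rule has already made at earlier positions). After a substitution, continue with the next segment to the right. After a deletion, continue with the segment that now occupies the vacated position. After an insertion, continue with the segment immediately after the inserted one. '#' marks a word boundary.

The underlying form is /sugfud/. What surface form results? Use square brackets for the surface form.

A Regressive Voicing Assimilation: [sugfud] → [sukfud]
B Velar Fronting: no change — [sukfud]
C Medial Vowel Deletion: [sukfud] → [skfd]

[skfd]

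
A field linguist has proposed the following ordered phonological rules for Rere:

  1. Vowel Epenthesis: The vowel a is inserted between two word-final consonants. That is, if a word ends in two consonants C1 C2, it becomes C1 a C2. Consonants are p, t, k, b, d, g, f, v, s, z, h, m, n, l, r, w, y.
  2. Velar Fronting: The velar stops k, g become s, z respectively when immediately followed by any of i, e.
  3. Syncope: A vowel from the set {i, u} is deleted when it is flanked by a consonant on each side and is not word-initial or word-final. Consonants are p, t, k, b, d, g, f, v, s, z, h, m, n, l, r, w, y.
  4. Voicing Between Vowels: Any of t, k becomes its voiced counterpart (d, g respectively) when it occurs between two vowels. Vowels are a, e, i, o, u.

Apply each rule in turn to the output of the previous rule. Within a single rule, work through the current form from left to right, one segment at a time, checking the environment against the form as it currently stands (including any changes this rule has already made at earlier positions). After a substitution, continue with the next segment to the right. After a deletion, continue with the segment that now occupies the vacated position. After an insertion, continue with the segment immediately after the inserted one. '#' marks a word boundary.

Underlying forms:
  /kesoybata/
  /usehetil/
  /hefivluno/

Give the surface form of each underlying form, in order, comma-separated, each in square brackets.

/kesoybata/:
  1 Vowel Epenthesis: no change — [kesoybata]
  2 Velar Fronting: [kesoybata] → [sesoybata]
  3 Syncope: no change — [sesoybata]
  4 Voicing Between Vowels: [sesoybata] → [sesoybada]
/usehetil/:
  1 Vowel Epenthesis: no change — [usehetil]
  2 Velar Fronting: no change — [usehetil]
  3 Syncope: [usehetil] → [usehetl]
  4 Voicing Between Vowels: no change — [usehetl]
/hefivluno/:
  1 Vowel Epenthesis: no change — [hefivluno]
  2 Velar Fronting: no change — [hefivluno]
  3 Syncope: [hefivluno] → [hefvlno]
  4 Voicing Between Vowels: no change — [hefvlno]

[sesoybada], [usehetl], [hefvlno]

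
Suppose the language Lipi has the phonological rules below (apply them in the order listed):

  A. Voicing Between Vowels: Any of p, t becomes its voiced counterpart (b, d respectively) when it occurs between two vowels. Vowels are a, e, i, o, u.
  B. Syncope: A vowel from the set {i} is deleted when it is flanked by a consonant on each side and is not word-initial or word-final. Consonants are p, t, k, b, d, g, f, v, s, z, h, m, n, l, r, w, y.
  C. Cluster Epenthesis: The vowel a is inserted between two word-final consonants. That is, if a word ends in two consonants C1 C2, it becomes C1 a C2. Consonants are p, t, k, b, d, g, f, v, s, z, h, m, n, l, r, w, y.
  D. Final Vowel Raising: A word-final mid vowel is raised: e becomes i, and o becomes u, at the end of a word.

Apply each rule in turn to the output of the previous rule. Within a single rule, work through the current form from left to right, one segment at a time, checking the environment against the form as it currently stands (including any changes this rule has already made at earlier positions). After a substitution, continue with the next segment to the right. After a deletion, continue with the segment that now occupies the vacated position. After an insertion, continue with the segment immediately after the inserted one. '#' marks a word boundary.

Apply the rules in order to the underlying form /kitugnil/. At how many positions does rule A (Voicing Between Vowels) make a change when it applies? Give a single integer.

1

A Voicing Between Vowels: [kitugnil] → [kidugnil]
B Syncope: [kidugnil] → [kdugnl]
C Cluster Epenthesis: [kdugnl] → [kdugnal]
D Final Vowel Raising: no change — [kdugnal]
Rule A changed 1 position(s).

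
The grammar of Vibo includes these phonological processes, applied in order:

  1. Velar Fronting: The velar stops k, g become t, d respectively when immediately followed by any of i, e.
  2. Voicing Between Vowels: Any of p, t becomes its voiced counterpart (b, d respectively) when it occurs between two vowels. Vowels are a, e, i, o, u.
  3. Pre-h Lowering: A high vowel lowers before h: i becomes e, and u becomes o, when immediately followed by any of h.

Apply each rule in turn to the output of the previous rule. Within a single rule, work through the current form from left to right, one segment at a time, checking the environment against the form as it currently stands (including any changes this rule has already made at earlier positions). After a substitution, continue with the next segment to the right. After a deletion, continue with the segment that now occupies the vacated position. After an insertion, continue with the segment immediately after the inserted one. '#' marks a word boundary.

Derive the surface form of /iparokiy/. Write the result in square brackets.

[ibarodiy]

1 Velar Fronting: [iparokiy] → [iparotiy]
2 Voicing Between Vowels: [iparotiy] → [ibarodiy]
3 Pre-h Lowering: no change — [ibarodiy]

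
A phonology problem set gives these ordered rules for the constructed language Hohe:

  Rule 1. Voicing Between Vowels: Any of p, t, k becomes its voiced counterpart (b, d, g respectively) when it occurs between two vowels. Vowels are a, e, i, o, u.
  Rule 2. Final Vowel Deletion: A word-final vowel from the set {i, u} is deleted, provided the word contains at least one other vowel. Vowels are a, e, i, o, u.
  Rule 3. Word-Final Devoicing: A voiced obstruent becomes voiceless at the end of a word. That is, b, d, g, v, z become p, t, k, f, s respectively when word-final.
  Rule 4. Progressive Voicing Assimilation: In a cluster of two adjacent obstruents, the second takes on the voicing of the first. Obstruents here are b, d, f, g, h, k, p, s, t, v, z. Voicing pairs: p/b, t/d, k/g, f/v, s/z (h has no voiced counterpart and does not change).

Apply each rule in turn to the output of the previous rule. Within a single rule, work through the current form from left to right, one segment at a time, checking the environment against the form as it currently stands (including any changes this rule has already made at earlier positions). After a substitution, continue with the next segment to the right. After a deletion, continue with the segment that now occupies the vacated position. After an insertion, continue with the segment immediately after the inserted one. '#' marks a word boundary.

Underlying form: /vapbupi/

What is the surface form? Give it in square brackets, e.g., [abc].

Rule 1 Voicing Between Vowels: [vapbupi] → [vapbubi]
Rule 2 Final Vowel Deletion: [vapbubi] → [vapbub]
Rule 3 Word-Final Devoicing: [vapbub] → [vapbup]
Rule 4 Progressive Voicing Assimilation: [vapbup] → [vappup]

[vappup]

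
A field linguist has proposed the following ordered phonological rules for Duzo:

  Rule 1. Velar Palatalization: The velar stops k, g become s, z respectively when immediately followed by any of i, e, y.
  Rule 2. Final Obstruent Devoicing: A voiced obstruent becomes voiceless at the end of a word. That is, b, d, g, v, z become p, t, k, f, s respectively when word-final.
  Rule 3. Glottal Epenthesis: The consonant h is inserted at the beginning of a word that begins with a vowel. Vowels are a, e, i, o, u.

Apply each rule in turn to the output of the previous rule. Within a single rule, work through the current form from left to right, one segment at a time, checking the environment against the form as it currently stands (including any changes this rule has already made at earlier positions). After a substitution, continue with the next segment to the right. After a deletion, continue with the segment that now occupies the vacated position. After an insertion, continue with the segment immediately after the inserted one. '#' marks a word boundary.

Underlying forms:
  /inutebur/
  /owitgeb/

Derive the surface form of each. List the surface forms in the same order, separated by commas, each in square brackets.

[hinutebur], [howitzep]

/inutebur/:
  Rule 1 Velar Palatalization: no change — [inutebur]
  Rule 2 Final Obstruent Devoicing: no change — [inutebur]
  Rule 3 Glottal Epenthesis: [inutebur] → [hinutebur]
/owitgeb/:
  Rule 1 Velar Palatalization: [owitgeb] → [owitzeb]
  Rule 2 Final Obstruent Devoicing: [owitzeb] → [owitzep]
  Rule 3 Glottal Epenthesis: [owitzep] → [howitzep]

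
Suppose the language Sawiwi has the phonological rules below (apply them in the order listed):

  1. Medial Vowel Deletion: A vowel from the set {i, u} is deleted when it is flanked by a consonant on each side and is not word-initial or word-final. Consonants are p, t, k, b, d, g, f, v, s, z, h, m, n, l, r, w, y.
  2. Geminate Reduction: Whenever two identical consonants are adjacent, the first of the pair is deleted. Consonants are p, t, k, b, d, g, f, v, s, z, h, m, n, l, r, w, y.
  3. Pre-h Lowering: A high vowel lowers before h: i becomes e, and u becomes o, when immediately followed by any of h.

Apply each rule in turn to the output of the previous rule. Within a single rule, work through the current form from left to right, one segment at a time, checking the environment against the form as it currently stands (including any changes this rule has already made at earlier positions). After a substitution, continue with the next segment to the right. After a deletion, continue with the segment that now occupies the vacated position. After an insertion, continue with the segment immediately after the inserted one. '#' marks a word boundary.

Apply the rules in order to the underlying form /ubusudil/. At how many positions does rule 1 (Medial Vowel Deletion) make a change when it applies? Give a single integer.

3

1 Medial Vowel Deletion: [ubusudil] → [ubsdl]
2 Geminate Reduction: no change — [ubsdl]
3 Pre-h Lowering: no change — [ubsdl]
Rule 1 changed 3 position(s).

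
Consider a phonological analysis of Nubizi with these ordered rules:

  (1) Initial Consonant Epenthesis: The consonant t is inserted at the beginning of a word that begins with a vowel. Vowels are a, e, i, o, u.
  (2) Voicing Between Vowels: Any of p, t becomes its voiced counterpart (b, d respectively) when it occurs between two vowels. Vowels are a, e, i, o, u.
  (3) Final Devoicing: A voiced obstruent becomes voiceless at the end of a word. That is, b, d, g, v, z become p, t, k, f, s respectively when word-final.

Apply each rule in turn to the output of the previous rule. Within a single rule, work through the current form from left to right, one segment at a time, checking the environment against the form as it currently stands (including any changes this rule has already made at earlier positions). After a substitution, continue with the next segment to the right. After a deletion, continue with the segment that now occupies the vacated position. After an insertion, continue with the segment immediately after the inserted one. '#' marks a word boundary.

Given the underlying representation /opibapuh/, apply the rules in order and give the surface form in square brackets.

[tobibabuh]

(1) Initial Consonant Epenthesis: [opibapuh] → [topibapuh]
(2) Voicing Between Vowels: [topibapuh] → [tobibabuh]
(3) Final Devoicing: no change — [tobibabuh]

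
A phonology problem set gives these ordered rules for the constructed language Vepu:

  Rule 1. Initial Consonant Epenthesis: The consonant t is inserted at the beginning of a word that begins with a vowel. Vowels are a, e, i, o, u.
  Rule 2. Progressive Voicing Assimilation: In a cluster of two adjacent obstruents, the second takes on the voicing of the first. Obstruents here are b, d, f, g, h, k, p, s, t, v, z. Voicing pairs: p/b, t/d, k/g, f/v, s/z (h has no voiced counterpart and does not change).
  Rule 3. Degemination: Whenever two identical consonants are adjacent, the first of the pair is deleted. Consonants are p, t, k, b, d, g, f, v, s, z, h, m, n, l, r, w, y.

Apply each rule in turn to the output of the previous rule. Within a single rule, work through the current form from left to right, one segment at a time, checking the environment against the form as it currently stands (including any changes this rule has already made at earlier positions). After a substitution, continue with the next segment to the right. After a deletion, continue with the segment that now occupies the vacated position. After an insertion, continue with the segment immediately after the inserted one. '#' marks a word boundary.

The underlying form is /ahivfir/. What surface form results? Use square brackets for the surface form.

Rule 1 Initial Consonant Epenthesis: [ahivfir] → [tahivfir]
Rule 2 Progressive Voicing Assimilation: [tahivfir] → [tahivvir]
Rule 3 Degemination: [tahivvir] → [tahivir]

[tahivir]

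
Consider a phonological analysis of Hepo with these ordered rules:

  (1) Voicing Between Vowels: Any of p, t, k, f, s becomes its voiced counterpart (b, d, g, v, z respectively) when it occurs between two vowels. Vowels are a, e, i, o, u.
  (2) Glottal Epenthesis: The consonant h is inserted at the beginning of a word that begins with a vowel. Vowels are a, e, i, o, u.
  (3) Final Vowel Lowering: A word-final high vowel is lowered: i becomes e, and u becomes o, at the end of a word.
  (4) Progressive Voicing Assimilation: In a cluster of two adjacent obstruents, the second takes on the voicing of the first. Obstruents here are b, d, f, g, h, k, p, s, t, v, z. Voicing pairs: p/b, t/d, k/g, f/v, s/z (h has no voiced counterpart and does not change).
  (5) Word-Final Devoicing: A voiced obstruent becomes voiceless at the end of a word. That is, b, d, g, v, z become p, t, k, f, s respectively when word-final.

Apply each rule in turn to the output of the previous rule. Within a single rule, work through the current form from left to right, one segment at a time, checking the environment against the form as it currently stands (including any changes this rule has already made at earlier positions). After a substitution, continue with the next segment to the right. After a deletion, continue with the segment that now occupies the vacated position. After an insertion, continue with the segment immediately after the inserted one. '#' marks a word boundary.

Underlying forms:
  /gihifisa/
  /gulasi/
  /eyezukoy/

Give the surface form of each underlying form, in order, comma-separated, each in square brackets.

/gihifisa/:
  (1) Voicing Between Vowels: [gihifisa] → [gihiviza]
  (2) Glottal Epenthesis: no change — [gihiviza]
  (3) Final Vowel Lowering: no change — [gihiviza]
  (4) Progressive Voicing Assimilation: no change — [gihiviza]
  (5) Word-Final Devoicing: no change — [gihiviza]
/gulasi/:
  (1) Voicing Between Vowels: [gulasi] → [gulazi]
  (2) Glottal Epenthesis: no change — [gulazi]
  (3) Final Vowel Lowering: [gulazi] → [gulaze]
  (4) Progressive Voicing Assimilation: no change — [gulaze]
  (5) Word-Final Devoicing: no change — [gulaze]
/eyezukoy/:
  (1) Voicing Between Vowels: [eyezukoy] → [eyezugoy]
  (2) Glottal Epenthesis: [eyezugoy] → [heyezugoy]
  (3) Final Vowel Lowering: no change — [heyezugoy]
  (4) Progressive Voicing Assimilation: no change — [heyezugoy]
  (5) Word-Final Devoicing: no change — [heyezugoy]

[gihiviza], [gulaze], [heyezugoy]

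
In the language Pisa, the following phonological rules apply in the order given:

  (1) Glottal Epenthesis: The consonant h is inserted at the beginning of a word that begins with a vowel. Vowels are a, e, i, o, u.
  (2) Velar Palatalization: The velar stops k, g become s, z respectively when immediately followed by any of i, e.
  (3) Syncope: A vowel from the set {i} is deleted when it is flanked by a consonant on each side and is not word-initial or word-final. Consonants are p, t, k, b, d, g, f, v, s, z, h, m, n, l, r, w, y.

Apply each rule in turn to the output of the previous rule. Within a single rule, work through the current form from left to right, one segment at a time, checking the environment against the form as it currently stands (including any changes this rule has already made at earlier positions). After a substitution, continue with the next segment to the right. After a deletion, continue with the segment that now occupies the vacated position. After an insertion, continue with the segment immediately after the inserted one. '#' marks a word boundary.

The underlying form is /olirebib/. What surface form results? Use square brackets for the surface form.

[holrebb]

(1) Glottal Epenthesis: [olirebib] → [holirebib]
(2) Velar Palatalization: no change — [holirebib]
(3) Syncope: [holirebib] → [holrebb]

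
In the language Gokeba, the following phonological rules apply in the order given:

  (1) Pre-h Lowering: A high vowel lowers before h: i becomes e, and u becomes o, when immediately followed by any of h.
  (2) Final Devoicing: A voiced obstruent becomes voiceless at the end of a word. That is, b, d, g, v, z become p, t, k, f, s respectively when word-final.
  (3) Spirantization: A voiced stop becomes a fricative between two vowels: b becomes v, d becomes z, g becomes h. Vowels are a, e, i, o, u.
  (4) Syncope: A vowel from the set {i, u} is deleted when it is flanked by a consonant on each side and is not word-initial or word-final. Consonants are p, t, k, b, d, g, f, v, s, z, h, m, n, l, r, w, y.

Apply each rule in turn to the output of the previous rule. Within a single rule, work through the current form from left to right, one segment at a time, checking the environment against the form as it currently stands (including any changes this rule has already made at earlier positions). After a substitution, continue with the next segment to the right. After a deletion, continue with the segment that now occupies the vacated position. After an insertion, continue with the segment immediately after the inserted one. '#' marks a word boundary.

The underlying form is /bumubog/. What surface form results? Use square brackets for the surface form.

(1) Pre-h Lowering: no change — [bumubog]
(2) Final Devoicing: [bumubog] → [bumubok]
(3) Spirantization: [bumubok] → [bumuvok]
(4) Syncope: [bumuvok] → [bmvok]

[bmvok]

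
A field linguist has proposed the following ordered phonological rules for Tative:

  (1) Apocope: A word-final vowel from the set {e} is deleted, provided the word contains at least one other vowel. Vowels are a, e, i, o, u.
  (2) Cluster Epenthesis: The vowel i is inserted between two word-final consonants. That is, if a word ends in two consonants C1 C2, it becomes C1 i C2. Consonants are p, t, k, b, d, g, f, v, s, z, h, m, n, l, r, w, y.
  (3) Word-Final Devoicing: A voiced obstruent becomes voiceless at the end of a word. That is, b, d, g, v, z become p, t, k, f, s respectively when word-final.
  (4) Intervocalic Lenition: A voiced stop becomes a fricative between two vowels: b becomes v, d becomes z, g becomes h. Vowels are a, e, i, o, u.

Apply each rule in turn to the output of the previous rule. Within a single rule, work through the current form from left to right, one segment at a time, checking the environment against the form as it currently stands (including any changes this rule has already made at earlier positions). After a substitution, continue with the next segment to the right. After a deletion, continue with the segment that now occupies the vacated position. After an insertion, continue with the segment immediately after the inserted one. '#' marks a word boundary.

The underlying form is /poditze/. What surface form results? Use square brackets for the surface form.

(1) Apocope: [poditze] → [poditz]
(2) Cluster Epenthesis: [poditz] → [poditiz]
(3) Word-Final Devoicing: [poditiz] → [poditis]
(4) Intervocalic Lenition: [poditis] → [pozitis]

[pozitis]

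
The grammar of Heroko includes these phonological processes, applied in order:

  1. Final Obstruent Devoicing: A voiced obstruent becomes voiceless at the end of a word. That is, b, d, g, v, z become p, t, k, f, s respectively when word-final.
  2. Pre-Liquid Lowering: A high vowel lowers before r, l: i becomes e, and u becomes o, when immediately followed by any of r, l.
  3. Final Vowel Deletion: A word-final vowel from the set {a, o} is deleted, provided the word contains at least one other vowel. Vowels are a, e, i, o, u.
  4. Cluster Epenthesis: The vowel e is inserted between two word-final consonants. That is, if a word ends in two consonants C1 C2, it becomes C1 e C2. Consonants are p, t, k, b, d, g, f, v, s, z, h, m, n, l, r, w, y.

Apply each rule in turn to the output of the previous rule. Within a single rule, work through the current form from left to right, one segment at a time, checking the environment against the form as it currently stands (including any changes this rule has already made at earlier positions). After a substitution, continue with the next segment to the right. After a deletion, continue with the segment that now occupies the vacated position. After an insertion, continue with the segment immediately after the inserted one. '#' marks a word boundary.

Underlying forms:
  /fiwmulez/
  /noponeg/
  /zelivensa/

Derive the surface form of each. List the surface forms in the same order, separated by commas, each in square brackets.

[fiwmoles], [noponek], [zelivenes]

/fiwmulez/:
  1 Final Obstruent Devoicing: [fiwmulez] → [fiwmules]
  2 Pre-Liquid Lowering: [fiwmules] → [fiwmoles]
  3 Final Vowel Deletion: no change — [fiwmoles]
  4 Cluster Epenthesis: no change — [fiwmoles]
/noponeg/:
  1 Final Obstruent Devoicing: [noponeg] → [noponek]
  2 Pre-Liquid Lowering: no change — [noponek]
  3 Final Vowel Deletion: no change — [noponek]
  4 Cluster Epenthesis: no change — [noponek]
/zelivensa/:
  1 Final Obstruent Devoicing: no change — [zelivensa]
  2 Pre-Liquid Lowering: no change — [zelivensa]
  3 Final Vowel Deletion: [zelivensa] → [zelivens]
  4 Cluster Epenthesis: [zelivens] → [zelivenes]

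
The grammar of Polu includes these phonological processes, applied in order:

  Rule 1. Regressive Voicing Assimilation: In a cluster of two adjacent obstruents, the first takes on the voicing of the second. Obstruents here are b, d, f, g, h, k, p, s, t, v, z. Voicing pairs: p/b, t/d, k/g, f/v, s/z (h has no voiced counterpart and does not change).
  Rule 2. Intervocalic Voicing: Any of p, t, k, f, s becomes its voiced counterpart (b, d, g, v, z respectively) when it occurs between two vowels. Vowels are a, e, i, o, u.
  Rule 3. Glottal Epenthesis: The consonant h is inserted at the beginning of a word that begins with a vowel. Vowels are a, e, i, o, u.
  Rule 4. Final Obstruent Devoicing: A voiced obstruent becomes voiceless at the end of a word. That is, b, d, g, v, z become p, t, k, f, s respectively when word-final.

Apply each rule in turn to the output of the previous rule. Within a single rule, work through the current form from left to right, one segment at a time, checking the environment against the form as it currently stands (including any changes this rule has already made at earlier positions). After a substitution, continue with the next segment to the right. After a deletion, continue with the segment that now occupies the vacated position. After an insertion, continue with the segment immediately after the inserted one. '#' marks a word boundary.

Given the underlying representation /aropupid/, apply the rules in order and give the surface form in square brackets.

Rule 1 Regressive Voicing Assimilation: no change — [aropupid]
Rule 2 Intervocalic Voicing: [aropupid] → [arobubid]
Rule 3 Glottal Epenthesis: [arobubid] → [harobubid]
Rule 4 Final Obstruent Devoicing: [harobubid] → [harobubit]

[harobubit]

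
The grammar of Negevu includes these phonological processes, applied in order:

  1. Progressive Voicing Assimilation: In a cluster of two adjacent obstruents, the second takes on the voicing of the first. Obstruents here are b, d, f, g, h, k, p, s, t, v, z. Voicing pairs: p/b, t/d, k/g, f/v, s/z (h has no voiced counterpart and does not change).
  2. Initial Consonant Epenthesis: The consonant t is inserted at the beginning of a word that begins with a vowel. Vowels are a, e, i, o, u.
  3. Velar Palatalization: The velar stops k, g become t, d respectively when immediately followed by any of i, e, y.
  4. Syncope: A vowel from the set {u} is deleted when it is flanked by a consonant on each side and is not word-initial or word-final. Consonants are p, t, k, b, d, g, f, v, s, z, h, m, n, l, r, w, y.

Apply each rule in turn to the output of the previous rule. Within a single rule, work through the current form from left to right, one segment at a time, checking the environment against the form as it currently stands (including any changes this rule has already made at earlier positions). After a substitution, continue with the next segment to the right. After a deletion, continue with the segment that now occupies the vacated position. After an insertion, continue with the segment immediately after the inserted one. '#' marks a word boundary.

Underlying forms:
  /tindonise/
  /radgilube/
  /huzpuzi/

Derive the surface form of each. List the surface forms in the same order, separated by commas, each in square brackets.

[tindonise], [raddilbe], [hzbzi]

/tindonise/:
  1 Progressive Voicing Assimilation: no change — [tindonise]
  2 Initial Consonant Epenthesis: no change — [tindonise]
  3 Velar Palatalization: no change — [tindonise]
  4 Syncope: no change — [tindonise]
/radgilube/:
  1 Progressive Voicing Assimilation: no change — [radgilube]
  2 Initial Consonant Epenthesis: no change — [radgilube]
  3 Velar Palatalization: [radgilube] → [raddilube]
  4 Syncope: [raddilube] → [raddilbe]
/huzpuzi/:
  1 Progressive Voicing Assimilation: [huzpuzi] → [huzbuzi]
  2 Initial Consonant Epenthesis: no change — [huzbuzi]
  3 Velar Palatalization: no change — [huzbuzi]
  4 Syncope: [huzbuzi] → [hzbzi]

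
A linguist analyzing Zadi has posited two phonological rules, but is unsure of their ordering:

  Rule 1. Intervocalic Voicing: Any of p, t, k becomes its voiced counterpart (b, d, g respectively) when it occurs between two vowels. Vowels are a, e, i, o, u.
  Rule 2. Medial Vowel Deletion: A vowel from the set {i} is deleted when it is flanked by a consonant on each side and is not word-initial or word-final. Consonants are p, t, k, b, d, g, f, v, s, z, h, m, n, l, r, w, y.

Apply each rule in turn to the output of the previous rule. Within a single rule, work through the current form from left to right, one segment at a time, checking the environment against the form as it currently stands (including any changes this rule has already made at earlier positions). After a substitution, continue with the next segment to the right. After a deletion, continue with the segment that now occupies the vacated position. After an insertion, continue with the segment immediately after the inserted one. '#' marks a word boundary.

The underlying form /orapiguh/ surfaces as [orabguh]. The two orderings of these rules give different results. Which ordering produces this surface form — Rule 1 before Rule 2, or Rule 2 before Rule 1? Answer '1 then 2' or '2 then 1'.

1 then 2

Order 1 then 2:
  1 Intervocalic Voicing: [orapiguh] → [orabiguh]
  2 Medial Vowel Deletion: [orabiguh] → [orabguh]
  result: [orabguh]
Order 2 then 1:
  2 Medial Vowel Deletion: [orapiguh] → [orapguh]
  1 Intervocalic Voicing: no change — [orapguh]
  result: [orapguh]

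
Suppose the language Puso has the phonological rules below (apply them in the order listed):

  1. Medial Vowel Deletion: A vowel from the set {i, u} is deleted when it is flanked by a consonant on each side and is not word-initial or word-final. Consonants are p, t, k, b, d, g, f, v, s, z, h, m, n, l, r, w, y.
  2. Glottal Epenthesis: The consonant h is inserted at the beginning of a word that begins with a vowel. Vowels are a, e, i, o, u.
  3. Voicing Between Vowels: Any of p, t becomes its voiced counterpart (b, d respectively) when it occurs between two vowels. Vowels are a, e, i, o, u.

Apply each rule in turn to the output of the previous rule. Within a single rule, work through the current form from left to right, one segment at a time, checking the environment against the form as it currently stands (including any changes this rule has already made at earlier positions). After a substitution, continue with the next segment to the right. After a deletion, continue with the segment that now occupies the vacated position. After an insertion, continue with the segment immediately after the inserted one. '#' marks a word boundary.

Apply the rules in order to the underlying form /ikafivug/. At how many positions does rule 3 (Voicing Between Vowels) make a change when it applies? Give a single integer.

0

1 Medial Vowel Deletion: [ikafivug] → [ikafvg]
2 Glottal Epenthesis: [ikafvg] → [hikafvg]
3 Voicing Between Vowels: no change — [hikafvg]
Rule 3 changed 0 position(s).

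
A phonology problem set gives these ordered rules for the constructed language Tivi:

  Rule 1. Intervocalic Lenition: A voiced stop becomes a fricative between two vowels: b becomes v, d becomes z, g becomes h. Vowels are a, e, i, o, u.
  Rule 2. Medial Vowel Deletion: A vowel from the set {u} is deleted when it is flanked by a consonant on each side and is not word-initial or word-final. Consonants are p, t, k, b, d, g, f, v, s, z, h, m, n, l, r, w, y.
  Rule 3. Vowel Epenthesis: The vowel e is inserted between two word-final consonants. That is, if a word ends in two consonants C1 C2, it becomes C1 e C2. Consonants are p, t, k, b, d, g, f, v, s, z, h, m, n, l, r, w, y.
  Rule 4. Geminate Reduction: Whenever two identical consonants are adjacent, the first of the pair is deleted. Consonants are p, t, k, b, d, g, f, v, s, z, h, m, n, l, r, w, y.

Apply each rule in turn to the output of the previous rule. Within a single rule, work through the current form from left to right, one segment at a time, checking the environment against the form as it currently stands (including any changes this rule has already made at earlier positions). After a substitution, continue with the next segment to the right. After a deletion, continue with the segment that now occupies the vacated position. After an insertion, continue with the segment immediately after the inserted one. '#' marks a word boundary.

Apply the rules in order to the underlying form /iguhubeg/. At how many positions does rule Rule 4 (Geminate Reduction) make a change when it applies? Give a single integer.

Rule 1 Intervocalic Lenition: [iguhubeg] → [ihuhuveg]
Rule 2 Medial Vowel Deletion: [ihuhuveg] → [ihhveg]
Rule 3 Vowel Epenthesis: no change — [ihhveg]
Rule 4 Geminate Reduction: [ihhveg] → [ihveg]
Rule Rule 4 changed 1 position(s).

1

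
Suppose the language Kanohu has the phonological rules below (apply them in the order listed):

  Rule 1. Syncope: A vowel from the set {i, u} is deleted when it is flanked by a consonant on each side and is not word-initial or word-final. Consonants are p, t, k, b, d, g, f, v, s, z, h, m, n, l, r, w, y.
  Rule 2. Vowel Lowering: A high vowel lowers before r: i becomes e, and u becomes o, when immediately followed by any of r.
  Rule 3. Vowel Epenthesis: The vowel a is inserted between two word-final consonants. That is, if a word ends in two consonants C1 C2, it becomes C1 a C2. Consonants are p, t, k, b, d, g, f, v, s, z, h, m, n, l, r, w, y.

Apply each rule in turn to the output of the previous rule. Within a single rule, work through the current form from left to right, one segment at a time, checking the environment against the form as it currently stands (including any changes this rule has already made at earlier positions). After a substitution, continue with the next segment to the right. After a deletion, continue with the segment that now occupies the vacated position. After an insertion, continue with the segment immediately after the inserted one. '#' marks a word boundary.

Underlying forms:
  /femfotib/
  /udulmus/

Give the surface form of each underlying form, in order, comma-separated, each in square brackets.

/femfotib/:
  Rule 1 Syncope: [femfotib] → [femfotb]
  Rule 2 Vowel Lowering: no change — [femfotb]
  Rule 3 Vowel Epenthesis: [femfotb] → [femfotab]
/udulmus/:
  Rule 1 Syncope: [udulmus] → [udlms]
  Rule 2 Vowel Lowering: no change — [udlms]
  Rule 3 Vowel Epenthesis: [udlms] → [udlmas]

[femfotab], [udlmas]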